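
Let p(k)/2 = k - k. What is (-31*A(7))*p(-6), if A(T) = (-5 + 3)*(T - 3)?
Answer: 0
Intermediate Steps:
p(k) = 0 (p(k) = 2*(k - k) = 2*0 = 0)
A(T) = 6 - 2*T (A(T) = -2*(-3 + T) = 6 - 2*T)
(-31*A(7))*p(-6) = -31*(6 - 2*7)*0 = -31*(6 - 14)*0 = -31*(-8)*0 = 248*0 = 0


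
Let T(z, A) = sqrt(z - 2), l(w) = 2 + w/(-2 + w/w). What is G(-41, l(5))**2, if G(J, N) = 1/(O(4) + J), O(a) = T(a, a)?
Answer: (41 - sqrt(2))**(-2) ≈ 0.00063815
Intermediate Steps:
l(w) = 2 - w (l(w) = 2 + w/(-2 + 1) = 2 + w/(-1) = 2 - w)
T(z, A) = sqrt(-2 + z)
O(a) = sqrt(-2 + a)
G(J, N) = 1/(J + sqrt(2)) (G(J, N) = 1/(sqrt(-2 + 4) + J) = 1/(sqrt(2) + J) = 1/(J + sqrt(2)))
G(-41, l(5))**2 = (1/(-41 + sqrt(2)))**2 = (-41 + sqrt(2))**(-2)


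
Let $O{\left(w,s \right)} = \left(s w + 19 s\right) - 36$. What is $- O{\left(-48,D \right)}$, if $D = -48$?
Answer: $-1356$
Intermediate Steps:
$O{\left(w,s \right)} = -36 + 19 s + s w$ ($O{\left(w,s \right)} = \left(19 s + s w\right) - 36 = -36 + 19 s + s w$)
$- O{\left(-48,D \right)} = - (-36 + 19 \left(-48\right) - -2304) = - (-36 - 912 + 2304) = \left(-1\right) 1356 = -1356$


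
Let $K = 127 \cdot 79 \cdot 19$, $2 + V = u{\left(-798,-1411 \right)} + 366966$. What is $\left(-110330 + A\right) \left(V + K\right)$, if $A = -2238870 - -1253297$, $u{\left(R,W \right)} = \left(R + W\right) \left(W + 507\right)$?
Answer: $-2799513802881$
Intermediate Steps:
$u{\left(R,W \right)} = \left(507 + W\right) \left(R + W\right)$ ($u{\left(R,W \right)} = \left(R + W\right) \left(507 + W\right) = \left(507 + W\right) \left(R + W\right)$)
$A = -985573$ ($A = -2238870 + 1253297 = -985573$)
$V = 2363900$ ($V = -2 + \left(\left(\left(-1411\right)^{2} + 507 \left(-798\right) + 507 \left(-1411\right) - -1125978\right) + 366966\right) = -2 + \left(\left(1990921 - 404586 - 715377 + 1125978\right) + 366966\right) = -2 + \left(1996936 + 366966\right) = -2 + 2363902 = 2363900$)
$K = 190627$ ($K = 10033 \cdot 19 = 190627$)
$\left(-110330 + A\right) \left(V + K\right) = \left(-110330 - 985573\right) \left(2363900 + 190627\right) = \left(-1095903\right) 2554527 = -2799513802881$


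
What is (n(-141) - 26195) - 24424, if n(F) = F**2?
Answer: -30738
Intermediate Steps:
(n(-141) - 26195) - 24424 = ((-141)**2 - 26195) - 24424 = (19881 - 26195) - 24424 = -6314 - 24424 = -30738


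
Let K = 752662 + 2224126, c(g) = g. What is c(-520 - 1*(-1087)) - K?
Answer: -2976221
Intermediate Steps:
K = 2976788
c(-520 - 1*(-1087)) - K = (-520 - 1*(-1087)) - 1*2976788 = (-520 + 1087) - 2976788 = 567 - 2976788 = -2976221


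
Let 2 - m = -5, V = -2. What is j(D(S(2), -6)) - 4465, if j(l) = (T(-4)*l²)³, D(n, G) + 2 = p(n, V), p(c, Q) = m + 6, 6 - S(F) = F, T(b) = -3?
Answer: -47836612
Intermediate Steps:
m = 7 (m = 2 - 1*(-5) = 2 + 5 = 7)
S(F) = 6 - F
p(c, Q) = 13 (p(c, Q) = 7 + 6 = 13)
D(n, G) = 11 (D(n, G) = -2 + 13 = 11)
j(l) = -27*l⁶ (j(l) = (-3*l²)³ = -27*l⁶)
j(D(S(2), -6)) - 4465 = -27*11⁶ - 4465 = -27*1771561 - 4465 = -47832147 - 4465 = -47836612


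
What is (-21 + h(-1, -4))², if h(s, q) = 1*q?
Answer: 625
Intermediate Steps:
h(s, q) = q
(-21 + h(-1, -4))² = (-21 - 4)² = (-25)² = 625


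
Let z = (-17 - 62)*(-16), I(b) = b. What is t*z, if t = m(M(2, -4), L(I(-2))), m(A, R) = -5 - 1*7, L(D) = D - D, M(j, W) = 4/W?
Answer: -15168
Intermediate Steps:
L(D) = 0
m(A, R) = -12 (m(A, R) = -5 - 7 = -12)
t = -12
z = 1264 (z = -79*(-16) = 1264)
t*z = -12*1264 = -15168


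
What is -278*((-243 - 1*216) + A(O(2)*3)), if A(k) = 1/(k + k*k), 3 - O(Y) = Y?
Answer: 765473/6 ≈ 1.2758e+5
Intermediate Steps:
O(Y) = 3 - Y
A(k) = 1/(k + k**2)
-278*((-243 - 1*216) + A(O(2)*3)) = -278*((-243 - 1*216) + 1/((((3 - 1*2)*3))*(1 + (3 - 1*2)*3))) = -278*((-243 - 216) + 1/((((3 - 2)*3))*(1 + (3 - 2)*3))) = -278*(-459 + 1/(((1*3))*(1 + 1*3))) = -278*(-459 + 1/(3*(1 + 3))) = -278*(-459 + (1/3)/4) = -278*(-459 + (1/3)*(1/4)) = -278*(-459 + 1/12) = -278*(-5507/12) = 765473/6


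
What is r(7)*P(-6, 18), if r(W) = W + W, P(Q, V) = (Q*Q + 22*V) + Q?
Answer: 5964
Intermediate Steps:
P(Q, V) = Q + Q² + 22*V (P(Q, V) = (Q² + 22*V) + Q = Q + Q² + 22*V)
r(W) = 2*W
r(7)*P(-6, 18) = (2*7)*(-6 + (-6)² + 22*18) = 14*(-6 + 36 + 396) = 14*426 = 5964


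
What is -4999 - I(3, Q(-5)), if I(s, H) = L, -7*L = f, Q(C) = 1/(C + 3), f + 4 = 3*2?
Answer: -34991/7 ≈ -4998.7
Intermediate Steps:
f = 2 (f = -4 + 3*2 = -4 + 6 = 2)
Q(C) = 1/(3 + C)
L = -2/7 (L = -⅐*2 = -2/7 ≈ -0.28571)
I(s, H) = -2/7
-4999 - I(3, Q(-5)) = -4999 - 1*(-2/7) = -4999 + 2/7 = -34991/7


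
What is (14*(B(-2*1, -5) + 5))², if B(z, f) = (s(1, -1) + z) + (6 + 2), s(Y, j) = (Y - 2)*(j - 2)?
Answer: 38416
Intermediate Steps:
s(Y, j) = (-2 + Y)*(-2 + j)
B(z, f) = 11 + z (B(z, f) = ((4 - 2*1 - 2*(-1) + 1*(-1)) + z) + (6 + 2) = ((4 - 2 + 2 - 1) + z) + 8 = (3 + z) + 8 = 11 + z)
(14*(B(-2*1, -5) + 5))² = (14*((11 - 2*1) + 5))² = (14*((11 - 2) + 5))² = (14*(9 + 5))² = (14*14)² = 196² = 38416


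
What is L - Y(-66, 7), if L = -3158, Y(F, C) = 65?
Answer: -3223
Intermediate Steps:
L - Y(-66, 7) = -3158 - 1*65 = -3158 - 65 = -3223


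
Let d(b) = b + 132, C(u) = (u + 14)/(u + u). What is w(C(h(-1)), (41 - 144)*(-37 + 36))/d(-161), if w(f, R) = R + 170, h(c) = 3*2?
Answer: -273/29 ≈ -9.4138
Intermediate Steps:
h(c) = 6
C(u) = (14 + u)/(2*u) (C(u) = (14 + u)/((2*u)) = (14 + u)*(1/(2*u)) = (14 + u)/(2*u))
w(f, R) = 170 + R
d(b) = 132 + b
w(C(h(-1)), (41 - 144)*(-37 + 36))/d(-161) = (170 + (41 - 144)*(-37 + 36))/(132 - 161) = (170 - 103*(-1))/(-29) = (170 + 103)*(-1/29) = 273*(-1/29) = -273/29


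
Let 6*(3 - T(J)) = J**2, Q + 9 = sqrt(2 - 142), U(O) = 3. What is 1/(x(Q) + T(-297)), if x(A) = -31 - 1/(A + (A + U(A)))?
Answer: -46250570/681246887049 - 16*I*sqrt(35)/681246887049 ≈ -6.7891e-5 - 1.3895e-10*I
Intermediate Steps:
Q = -9 + 2*I*sqrt(35) (Q = -9 + sqrt(2 - 142) = -9 + sqrt(-140) = -9 + 2*I*sqrt(35) ≈ -9.0 + 11.832*I)
T(J) = 3 - J**2/6
x(A) = -31 - 1/(3 + 2*A) (x(A) = -31 - 1/(A + (A + 3)) = -31 - 1/(A + (3 + A)) = -31 - 1/(3 + 2*A))
1/(x(Q) + T(-297)) = 1/(2*(-47 - 31*(-9 + 2*I*sqrt(35)))/(3 + 2*(-9 + 2*I*sqrt(35))) + (3 - 1/6*(-297)**2)) = 1/(2*(-47 + (279 - 62*I*sqrt(35)))/(3 + (-18 + 4*I*sqrt(35))) + (3 - 1/6*88209)) = 1/(2*(232 - 62*I*sqrt(35))/(-15 + 4*I*sqrt(35)) + (3 - 29403/2)) = 1/(2*(232 - 62*I*sqrt(35))/(-15 + 4*I*sqrt(35)) - 29397/2) = 1/(-29397/2 + 2*(232 - 62*I*sqrt(35))/(-15 + 4*I*sqrt(35)))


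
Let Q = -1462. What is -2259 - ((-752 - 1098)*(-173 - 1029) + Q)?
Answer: -2224497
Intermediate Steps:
-2259 - ((-752 - 1098)*(-173 - 1029) + Q) = -2259 - ((-752 - 1098)*(-173 - 1029) - 1462) = -2259 - (-1850*(-1202) - 1462) = -2259 - (2223700 - 1462) = -2259 - 1*2222238 = -2259 - 2222238 = -2224497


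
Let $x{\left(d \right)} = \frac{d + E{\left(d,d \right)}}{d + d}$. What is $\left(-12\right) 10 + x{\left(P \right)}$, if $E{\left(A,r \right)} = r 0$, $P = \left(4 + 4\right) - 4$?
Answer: $- \frac{239}{2} \approx -119.5$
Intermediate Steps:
$P = 4$ ($P = 8 - 4 = 4$)
$E{\left(A,r \right)} = 0$
$x{\left(d \right)} = \frac{1}{2}$ ($x{\left(d \right)} = \frac{d + 0}{d + d} = \frac{d}{2 d} = d \frac{1}{2 d} = \frac{1}{2}$)
$\left(-12\right) 10 + x{\left(P \right)} = \left(-12\right) 10 + \frac{1}{2} = -120 + \frac{1}{2} = - \frac{239}{2}$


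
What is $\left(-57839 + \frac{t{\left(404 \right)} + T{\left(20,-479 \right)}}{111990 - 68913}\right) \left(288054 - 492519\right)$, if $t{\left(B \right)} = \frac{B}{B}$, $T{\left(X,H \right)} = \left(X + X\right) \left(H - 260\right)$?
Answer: $\frac{169812282841110}{14359} \approx 1.1826 \cdot 10^{10}$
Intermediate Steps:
$T{\left(X,H \right)} = 2 X \left(-260 + H\right)$
$t{\left(B \right)} = 1$
$\left(-57839 + \frac{t{\left(404 \right)} + T{\left(20,-479 \right)}}{111990 - 68913}\right) \left(288054 - 492519\right) = \left(-57839 + \frac{1 + 2 \cdot 20 \left(-260 - 479\right)}{111990 - 68913}\right) \left(288054 - 492519\right) = \left(-57839 + \frac{1 + 2 \cdot 20 \left(-739\right)}{43077}\right) \left(-204465\right) = \left(-57839 + \left(1 - 29560\right) \frac{1}{43077}\right) \left(-204465\right) = \left(-57839 - \frac{9853}{14359}\right) \left(-204465\right) = \left(- \frac{830520054}{14359}\right) \left(-204465\right) = \frac{169812282841110}{14359}$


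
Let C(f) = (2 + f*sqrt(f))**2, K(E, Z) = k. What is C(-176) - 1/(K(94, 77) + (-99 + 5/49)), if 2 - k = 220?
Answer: -84655115567/15528 - 2816*I*sqrt(11) ≈ -5.4518e+6 - 9339.6*I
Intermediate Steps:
k = -218 (k = 2 - 1*220 = 2 - 220 = -218)
K(E, Z) = -218
C(f) = (2 + f**(3/2))**2
C(-176) - 1/(K(94, 77) + (-99 + 5/49)) = (2 + (-176)**(3/2))**2 - 1/(-218 + (-99 + 5/49)) = (2 - 704*I*sqrt(11))**2 - 1/(-218 + (-99 + 5*(1/49))) = (2 - 704*I*sqrt(11))**2 - 1/(-218 + (-99 + 5/49)) = (2 - 704*I*sqrt(11))**2 - 1/(-218 - 4846/49) = (2 - 704*I*sqrt(11))**2 - 1/(-15528/49) = (2 - 704*I*sqrt(11))**2 - 1*(-49/15528) = (2 - 704*I*sqrt(11))**2 + 49/15528 = 49/15528 + (2 - 704*I*sqrt(11))**2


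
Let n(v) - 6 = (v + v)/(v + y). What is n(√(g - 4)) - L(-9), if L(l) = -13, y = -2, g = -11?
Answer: 391/19 - 4*I*√15/19 ≈ 20.579 - 0.81536*I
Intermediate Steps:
n(v) = 6 + 2*v/(-2 + v) (n(v) = 6 + (v + v)/(v - 2) = 6 + (2*v)/(-2 + v) = 6 + 2*v/(-2 + v))
n(√(g - 4)) - L(-9) = 4*(-3 + 2*√(-11 - 4))/(-2 + √(-11 - 4)) - 1*(-13) = 4*(-3 + 2*√(-15))/(-2 + √(-15)) + 13 = 4*(-3 + 2*(I*√15))/(-2 + I*√15) + 13 = 4*(-3 + 2*I*√15)/(-2 + I*√15) + 13 = 13 + 4*(-3 + 2*I*√15)/(-2 + I*√15)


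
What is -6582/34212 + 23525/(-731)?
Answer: -134941457/4168162 ≈ -32.374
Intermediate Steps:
-6582/34212 + 23525/(-731) = -6582*1/34212 + 23525*(-1/731) = -1097/5702 - 23525/731 = -134941457/4168162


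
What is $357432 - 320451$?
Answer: $36981$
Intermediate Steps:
$357432 - 320451 = 36981$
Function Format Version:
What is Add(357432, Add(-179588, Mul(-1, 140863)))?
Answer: 36981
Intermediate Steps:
Add(357432, Add(-179588, Mul(-1, 140863))) = Add(357432, Add(-179588, -140863)) = Add(357432, -320451) = 36981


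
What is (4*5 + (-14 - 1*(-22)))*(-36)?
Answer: -1008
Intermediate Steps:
(4*5 + (-14 - 1*(-22)))*(-36) = (20 + (-14 + 22))*(-36) = (20 + 8)*(-36) = 28*(-36) = -1008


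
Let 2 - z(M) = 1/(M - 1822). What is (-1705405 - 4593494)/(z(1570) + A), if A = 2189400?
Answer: -1587322548/551729305 ≈ -2.8770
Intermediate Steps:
z(M) = 2 - 1/(-1822 + M) (z(M) = 2 - 1/(M - 1822) = 2 - 1/(-1822 + M))
(-1705405 - 4593494)/(z(1570) + A) = (-1705405 - 4593494)/((-3645 + 2*1570)/(-1822 + 1570) + 2189400) = -6298899/((-3645 + 3140)/(-252) + 2189400) = -6298899/(-1/252*(-505) + 2189400) = -6298899/(505/252 + 2189400) = -6298899/551729305/252 = -6298899*252/551729305 = -1587322548/551729305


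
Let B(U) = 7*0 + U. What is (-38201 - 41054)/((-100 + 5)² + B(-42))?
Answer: -79255/8983 ≈ -8.8228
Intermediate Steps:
B(U) = U (B(U) = 0 + U = U)
(-38201 - 41054)/((-100 + 5)² + B(-42)) = (-38201 - 41054)/((-100 + 5)² - 42) = -79255/((-95)² - 42) = -79255/(9025 - 42) = -79255/8983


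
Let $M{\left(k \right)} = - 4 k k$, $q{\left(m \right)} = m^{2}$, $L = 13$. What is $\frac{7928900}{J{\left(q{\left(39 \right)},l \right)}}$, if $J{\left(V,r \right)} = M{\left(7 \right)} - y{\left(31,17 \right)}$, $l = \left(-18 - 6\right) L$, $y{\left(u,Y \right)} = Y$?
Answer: $- \frac{7928900}{213} \approx -37225.0$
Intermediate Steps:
$l = -312$ ($l = \left(-18 - 6\right) 13 = \left(-24\right) 13 = -312$)
$M{\left(k \right)} = - 4 k^{2}$
$J{\left(V,r \right)} = -213$ ($J{\left(V,r \right)} = - 4 \cdot 7^{2} - 17 = \left(-4\right) 49 - 17 = -196 - 17 = -213$)
$\frac{7928900}{J{\left(q{\left(39 \right)},l \right)}} = \frac{7928900}{-213} = 7928900 \left(- \frac{1}{213}\right) = - \frac{7928900}{213}$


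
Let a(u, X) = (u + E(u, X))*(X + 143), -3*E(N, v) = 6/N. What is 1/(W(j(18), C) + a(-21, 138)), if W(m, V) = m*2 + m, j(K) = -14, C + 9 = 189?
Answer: -21/124241 ≈ -0.00016903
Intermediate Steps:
E(N, v) = -2/N
C = 180 (C = -9 + 189 = 180)
W(m, V) = 3*m (W(m, V) = 2*m + m = 3*m)
a(u, X) = (143 + X)*(u - 2/u) (a(u, X) = (u - 2/u)*(X + 143) = (u - 2/u)*(143 + X) = (143 + X)*(u - 2/u))
1/(W(j(18), C) + a(-21, 138)) = 1/(3*(-14) + (-286 - 2*138 + (-21)²*(143 + 138))/(-21)) = 1/(-42 - (-286 - 276 + 441*281)/21) = 1/(-42 - (-286 - 276 + 123921)/21) = 1/(-42 - 1/21*123359) = 1/(-42 - 123359/21) = 1/(-124241/21) = -21/124241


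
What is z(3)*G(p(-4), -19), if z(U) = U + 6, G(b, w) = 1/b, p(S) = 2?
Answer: 9/2 ≈ 4.5000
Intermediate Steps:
z(U) = 6 + U
z(3)*G(p(-4), -19) = (6 + 3)/2 = 9*(½) = 9/2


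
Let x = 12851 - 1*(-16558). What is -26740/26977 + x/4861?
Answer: 663383453/131135197 ≈ 5.0588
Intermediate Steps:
x = 29409 (x = 12851 + 16558 = 29409)
-26740/26977 + x/4861 = -26740/26977 + 29409/4861 = 663383453/131135197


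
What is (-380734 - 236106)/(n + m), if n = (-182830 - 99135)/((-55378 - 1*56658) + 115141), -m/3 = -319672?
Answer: -383057640/595492543 ≈ -0.64326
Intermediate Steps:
m = 959016 (m = -3*(-319672) = 959016)
n = -56393/621 (n = -281965/((-55378 - 56658) + 115141) = -281965/(-112036 + 115141) = -281965/3105 = -281965*1/3105 = -56393/621 ≈ -90.810)
(-380734 - 236106)/(n + m) = (-380734 - 236106)/(-56393/621 + 959016) = -616840/595492543/621 = -616840*621/595492543 = -383057640/595492543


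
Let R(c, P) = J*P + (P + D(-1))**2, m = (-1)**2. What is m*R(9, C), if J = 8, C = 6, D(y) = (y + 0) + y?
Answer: 64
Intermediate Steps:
D(y) = 2*y (D(y) = y + y = 2*y)
m = 1
R(c, P) = (-2 + P)**2 + 8*P (R(c, P) = 8*P + (P + 2*(-1))**2 = 8*P + (P - 2)**2 = 8*P + (-2 + P)**2 = (-2 + P)**2 + 8*P)
m*R(9, C) = 1*((-2 + 6)**2 + 8*6) = 1*(4**2 + 48) = 1*(16 + 48) = 1*64 = 64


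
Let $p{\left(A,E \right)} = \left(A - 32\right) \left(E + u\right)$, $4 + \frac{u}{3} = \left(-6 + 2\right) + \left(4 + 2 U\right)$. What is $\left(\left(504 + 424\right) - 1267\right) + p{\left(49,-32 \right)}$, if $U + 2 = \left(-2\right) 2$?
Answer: $-1699$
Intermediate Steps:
$U = -6$ ($U = -2 - 4 = -6$)
$u = -48$ ($u = -12 + 3 \left(\left(-6 + 2\right) + \left(4 + 2 \left(-6\right)\right)\right) = -12 + 3 \left(-4 + \left(4 - 12\right)\right) = -12 + 3 \left(-4 - 8\right) = -12 + 3 \left(-12\right) = -12 - 36 = -48$)
$p{\left(A,E \right)} = \left(-48 + E\right) \left(-32 + A\right)$ ($p{\left(A,E \right)} = \left(A - 32\right) \left(E - 48\right) = \left(-32 + A\right) \left(-48 + E\right) = \left(-48 + E\right) \left(-32 + A\right)$)
$\left(\left(504 + 424\right) - 1267\right) + p{\left(49,-32 \right)} = \left(\left(504 + 424\right) - 1267\right) + \left(1536 - 2352 - -1024 + 49 \left(-32\right)\right) = \left(928 - 1267\right) + \left(1536 - 2352 + 1024 - 1568\right) = -339 - 1360 = -1699$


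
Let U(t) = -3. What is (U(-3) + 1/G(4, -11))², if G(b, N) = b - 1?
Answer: 64/9 ≈ 7.1111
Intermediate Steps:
G(b, N) = -1 + b
(U(-3) + 1/G(4, -11))² = (-3 + 1/(-1 + 4))² = (-3 + 1/3)² = (-3 + ⅓)² = (-8/3)² = 64/9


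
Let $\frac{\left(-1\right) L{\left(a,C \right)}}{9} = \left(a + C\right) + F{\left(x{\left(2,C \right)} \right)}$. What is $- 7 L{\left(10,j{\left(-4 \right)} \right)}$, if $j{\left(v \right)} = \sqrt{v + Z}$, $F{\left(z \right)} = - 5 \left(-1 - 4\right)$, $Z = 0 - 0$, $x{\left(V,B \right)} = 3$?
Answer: $2205 + 126 i \approx 2205.0 + 126.0 i$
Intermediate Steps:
$Z = 0$ ($Z = 0 + 0 = 0$)
$F{\left(z \right)} = 25$ ($F{\left(z \right)} = \left(-5\right) \left(-5\right) = 25$)
$j{\left(v \right)} = \sqrt{v}$ ($j{\left(v \right)} = \sqrt{v + 0} = \sqrt{v}$)
$L{\left(a,C \right)} = -225 - 9 C - 9 a$ ($L{\left(a,C \right)} = - 9 \left(\left(a + C\right) + 25\right) = - 9 \left(\left(C + a\right) + 25\right) = - 9 \left(25 + C + a\right) = -225 - 9 C - 9 a$)
$- 7 L{\left(10,j{\left(-4 \right)} \right)} = - 7 \left(-225 - 9 \sqrt{-4} - 90\right) = - 7 \left(-225 - 9 \cdot 2 i - 90\right) = - 7 \left(-225 - 18 i - 90\right) = - 7 \left(-315 - 18 i\right) = 2205 + 126 i$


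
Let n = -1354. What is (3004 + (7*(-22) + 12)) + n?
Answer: 1508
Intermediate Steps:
(3004 + (7*(-22) + 12)) + n = (3004 + (7*(-22) + 12)) - 1354 = (3004 + (-154 + 12)) - 1354 = (3004 - 142) - 1354 = 2862 - 1354 = 1508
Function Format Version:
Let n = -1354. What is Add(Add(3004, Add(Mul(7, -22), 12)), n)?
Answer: 1508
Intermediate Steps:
Add(Add(3004, Add(Mul(7, -22), 12)), n) = Add(Add(3004, Add(Mul(7, -22), 12)), -1354) = Add(Add(3004, Add(-154, 12)), -1354) = Add(Add(3004, -142), -1354) = Add(2862, -1354) = 1508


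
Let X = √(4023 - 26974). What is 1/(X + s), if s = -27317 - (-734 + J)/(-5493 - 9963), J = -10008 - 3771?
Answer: -12336344160/337013861403409 - 451584*I*√22951/337013861403409 ≈ -3.6605e-5 - 2.03e-7*I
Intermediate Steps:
J = -13779
s = -18357655/672 (s = -27317 - (-734 - 13779)/(-5493 - 9963) = -27317 - (-14513)/(-15456) = -27317 - (-14513)*(-1)/15456 = -27317 - 1*631/672 = -27317 - 631/672 = -18357655/672 ≈ -27318.)
X = I*√22951 (X = √(-22951) = I*√22951 ≈ 151.5*I)
1/(X + s) = 1/(I*√22951 - 18357655/672) = 1/(-18357655/672 + I*√22951)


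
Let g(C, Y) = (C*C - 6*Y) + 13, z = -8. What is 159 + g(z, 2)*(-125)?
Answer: -7966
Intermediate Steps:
g(C, Y) = 13 + C² - 6*Y (g(C, Y) = (C² - 6*Y) + 13 = 13 + C² - 6*Y)
159 + g(z, 2)*(-125) = 159 + (13 + (-8)² - 6*2)*(-125) = 159 + (13 + 64 - 12)*(-125) = 159 + 65*(-125) = 159 - 8125 = -7966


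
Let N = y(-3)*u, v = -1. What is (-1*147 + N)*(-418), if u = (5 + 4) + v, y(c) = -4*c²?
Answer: 181830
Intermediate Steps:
u = 8 (u = (5 + 4) - 1 = 9 - 1 = 8)
N = -288 (N = -4*(-3)²*8 = -4*9*8 = -36*8 = -288)
(-1*147 + N)*(-418) = (-1*147 - 288)*(-418) = (-147 - 288)*(-418) = -435*(-418) = 181830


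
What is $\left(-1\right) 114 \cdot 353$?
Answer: $-40242$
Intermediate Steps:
$\left(-1\right) 114 \cdot 353 = \left(-114\right) 353 = -40242$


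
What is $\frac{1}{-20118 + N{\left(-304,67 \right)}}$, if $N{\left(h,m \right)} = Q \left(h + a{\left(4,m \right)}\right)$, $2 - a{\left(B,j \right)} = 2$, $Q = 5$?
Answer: $- \frac{1}{21638} \approx -4.6215 \cdot 10^{-5}$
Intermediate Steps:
$a{\left(B,j \right)} = 0$ ($a{\left(B,j \right)} = 2 - 2 = 0$)
$N{\left(h,m \right)} = 5 h$ ($N{\left(h,m \right)} = 5 \left(h + 0\right) = 5 h$)
$\frac{1}{-20118 + N{\left(-304,67 \right)}} = \frac{1}{-20118 + 5 \left(-304\right)} = \frac{1}{-20118 - 1520} = \frac{1}{-21638} = - \frac{1}{21638}$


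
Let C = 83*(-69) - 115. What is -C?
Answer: 5842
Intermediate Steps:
C = -5842 (C = -5727 - 115 = -5842)
-C = -1*(-5842) = 5842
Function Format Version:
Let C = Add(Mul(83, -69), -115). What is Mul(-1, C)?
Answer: 5842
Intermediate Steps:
C = -5842 (C = Add(-5727, -115) = -5842)
Mul(-1, C) = Mul(-1, -5842) = 5842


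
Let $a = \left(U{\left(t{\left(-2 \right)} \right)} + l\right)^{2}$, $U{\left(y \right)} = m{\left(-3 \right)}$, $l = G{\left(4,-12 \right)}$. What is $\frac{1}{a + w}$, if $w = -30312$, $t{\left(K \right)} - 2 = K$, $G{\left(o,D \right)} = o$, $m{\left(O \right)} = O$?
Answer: $- \frac{1}{30311} \approx -3.2991 \cdot 10^{-5}$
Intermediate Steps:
$t{\left(K \right)} = 2 + K$
$l = 4$
$U{\left(y \right)} = -3$
$a = 1$ ($a = \left(-3 + 4\right)^{2} = 1^{2} = 1$)
$\frac{1}{a + w} = \frac{1}{1 - 30312} = \frac{1}{-30311} = - \frac{1}{30311}$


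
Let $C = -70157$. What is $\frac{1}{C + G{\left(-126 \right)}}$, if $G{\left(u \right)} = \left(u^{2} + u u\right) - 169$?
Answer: $- \frac{1}{38574} \approx -2.5924 \cdot 10^{-5}$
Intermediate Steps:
$G{\left(u \right)} = -169 + 2 u^{2}$ ($G{\left(u \right)} = \left(u^{2} + u^{2}\right) - 169 = 2 u^{2} - 169 = -169 + 2 u^{2}$)
$\frac{1}{C + G{\left(-126 \right)}} = \frac{1}{-70157 - \left(169 - 2 \left(-126\right)^{2}\right)} = \frac{1}{-70157 + \left(-169 + 2 \cdot 15876\right)} = \frac{1}{-70157 + \left(-169 + 31752\right)} = \frac{1}{-70157 + 31583} = \frac{1}{-38574} = - \frac{1}{38574}$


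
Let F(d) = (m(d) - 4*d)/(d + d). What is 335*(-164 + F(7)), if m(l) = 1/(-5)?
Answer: -778607/14 ≈ -55615.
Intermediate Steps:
m(l) = -⅕
F(d) = (-⅕ - 4*d)/(2*d) (F(d) = (-⅕ - 4*d)/(d + d) = (-⅕ - 4*d)/((2*d)) = (-⅕ - 4*d)*(1/(2*d)) = (-⅕ - 4*d)/(2*d))
335*(-164 + F(7)) = 335*(-164 + (-2 - ⅒/7)) = 335*(-164 + (-2 - ⅒*⅐)) = 335*(-164 + (-2 - 1/70)) = 335*(-164 - 141/70) = 335*(-11621/70) = -778607/14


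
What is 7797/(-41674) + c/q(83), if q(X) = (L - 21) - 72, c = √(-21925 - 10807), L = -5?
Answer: -7797/41674 - I*√167/7 ≈ -0.1871 - 1.8461*I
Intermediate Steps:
c = 14*I*√167 (c = √(-32732) = 14*I*√167 ≈ 180.92*I)
q(X) = -98 (q(X) = (-5 - 21) - 72 = -26 - 72 = -98)
7797/(-41674) + c/q(83) = 7797/(-41674) + (14*I*√167)/(-98) = 7797*(-1/41674) + (14*I*√167)*(-1/98) = -7797/41674 - I*√167/7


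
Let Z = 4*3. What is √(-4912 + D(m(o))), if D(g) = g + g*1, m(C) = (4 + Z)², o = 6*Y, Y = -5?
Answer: 20*I*√11 ≈ 66.333*I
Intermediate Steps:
Z = 12
o = -30 (o = 6*(-5) = -30)
m(C) = 256 (m(C) = (4 + 12)² = 16² = 256)
D(g) = 2*g (D(g) = g + g = 2*g)
√(-4912 + D(m(o))) = √(-4912 + 2*256) = √(-4912 + 512) = √(-4400) = 20*I*√11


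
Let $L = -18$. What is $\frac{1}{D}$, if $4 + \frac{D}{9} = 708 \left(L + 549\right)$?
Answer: $\frac{1}{3383496} \approx 2.9555 \cdot 10^{-7}$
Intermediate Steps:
$D = 3383496$ ($D = -36 + 9 \cdot 708 \left(-18 + 549\right) = -36 + 9 \cdot 708 \cdot 531 = -36 + 9 \cdot 375948 = -36 + 3383532 = 3383496$)
$\frac{1}{D} = \frac{1}{3383496}$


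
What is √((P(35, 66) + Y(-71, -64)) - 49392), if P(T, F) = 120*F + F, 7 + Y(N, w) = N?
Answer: 2*I*√10371 ≈ 203.68*I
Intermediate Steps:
Y(N, w) = -7 + N
P(T, F) = 121*F
√((P(35, 66) + Y(-71, -64)) - 49392) = √((121*66 + (-7 - 71)) - 49392) = √((7986 - 78) - 49392) = √(7908 - 49392) = √(-41484) = 2*I*√10371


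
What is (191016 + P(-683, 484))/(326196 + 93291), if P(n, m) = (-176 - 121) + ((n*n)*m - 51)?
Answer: 225971344/419487 ≈ 538.68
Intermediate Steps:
P(n, m) = -348 + m*n² (P(n, m) = -297 + (n²*m - 51) = -297 + (m*n² - 51) = -297 + (-51 + m*n²) = -348 + m*n²)
(191016 + P(-683, 484))/(326196 + 93291) = (191016 + (-348 + 484*(-683)²))/(326196 + 93291) = (191016 + (-348 + 484*466489))/419487 = (191016 + (-348 + 225780676))*(1/419487) = (191016 + 225780328)*(1/419487) = 225971344*(1/419487) = 225971344/419487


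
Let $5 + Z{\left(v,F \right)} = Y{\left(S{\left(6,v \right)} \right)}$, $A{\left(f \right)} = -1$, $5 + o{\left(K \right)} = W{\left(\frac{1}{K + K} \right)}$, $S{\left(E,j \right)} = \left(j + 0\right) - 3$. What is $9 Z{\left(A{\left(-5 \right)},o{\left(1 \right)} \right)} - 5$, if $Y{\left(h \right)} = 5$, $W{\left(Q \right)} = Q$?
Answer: $-5$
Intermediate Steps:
$S{\left(E,j \right)} = -3 + j$ ($S{\left(E,j \right)} = j - 3 = -3 + j$)
$o{\left(K \right)} = -5 + \frac{1}{2 K}$ ($o{\left(K \right)} = -5 + \frac{1}{K + K} = -5 + \frac{1}{2 K}$)
$Z{\left(v,F \right)} = 0$ ($Z{\left(v,F \right)} = -5 + 5 = 0$)
$9 Z{\left(A{\left(-5 \right)},o{\left(1 \right)} \right)} - 5 = 9 \cdot 0 - 5 = 0 - 5 = -5$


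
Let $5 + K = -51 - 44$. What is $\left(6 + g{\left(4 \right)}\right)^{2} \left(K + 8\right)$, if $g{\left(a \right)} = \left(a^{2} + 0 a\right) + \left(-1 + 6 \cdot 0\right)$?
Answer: $-40572$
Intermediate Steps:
$g{\left(a \right)} = -1 + a^{2}$ ($g{\left(a \right)} = \left(a^{2} + 0\right) + \left(-1 + 0\right) = a^{2} - 1 = -1 + a^{2}$)
$K = -100$ ($K = -5 - 95 = -100$)
$\left(6 + g{\left(4 \right)}\right)^{2} \left(K + 8\right) = \left(6 - \left(1 - 4^{2}\right)\right)^{2} \left(-100 + 8\right) = \left(6 + \left(-1 + 16\right)\right)^{2} \left(-92\right) = \left(6 + 15\right)^{2} \left(-92\right) = 21^{2} \left(-92\right) = 441 \left(-92\right) = -40572$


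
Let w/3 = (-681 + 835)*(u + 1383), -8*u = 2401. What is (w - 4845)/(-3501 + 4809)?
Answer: 660591/1744 ≈ 378.78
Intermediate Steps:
u = -2401/8 (u = -1/8*2401 = -2401/8 ≈ -300.13)
w = 2001153/4 (w = 3*((-681 + 835)*(-2401/8 + 1383)) = 3*(154*(8663/8)) = 3*(667051/4) = 2001153/4 ≈ 5.0029e+5)
(w - 4845)/(-3501 + 4809) = (2001153/4 - 4845)/(-3501 + 4809) = (1981773/4)/1308 = (1981773/4)*(1/1308) = 660591/1744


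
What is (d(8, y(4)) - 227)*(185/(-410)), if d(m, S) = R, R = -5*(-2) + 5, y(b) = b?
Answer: 3922/41 ≈ 95.659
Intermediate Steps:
R = 15 (R = 10 + 5 = 15)
d(m, S) = 15
(d(8, y(4)) - 227)*(185/(-410)) = (15 - 227)*(185/(-410)) = -39220*(-1)/410 = -212*(-37/82) = 3922/41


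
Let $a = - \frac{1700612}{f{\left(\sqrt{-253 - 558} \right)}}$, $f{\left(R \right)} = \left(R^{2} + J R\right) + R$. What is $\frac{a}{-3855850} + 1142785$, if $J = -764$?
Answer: $\frac{642211867244801097}{561970858250} + \frac{324391739 i \sqrt{811}}{455758366040750} \approx 1.1428 \cdot 10^{6} + 2.027 \cdot 10^{-5} i$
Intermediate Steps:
$f{\left(R \right)} = R^{2} - 763 R$ ($f{\left(R \right)} = \left(R^{2} - 764 R\right) + R = R^{2} - 763 R$)
$a = \frac{1700612 i \sqrt{811}}{811 \left(-763 + i \sqrt{811}\right)}$ ($a = - \frac{1700612}{\sqrt{-253 - 558} \left(-763 + \sqrt{-253 - 558}\right)} = - \frac{1700612}{\sqrt{-811} \left(-763 + \sqrt{-811}\right)} = - \frac{1700612}{i \sqrt{811} \left(-763 + i \sqrt{811}\right)} = - 1700612 \left(- \frac{i \sqrt{811}}{811 \left(-763 + i \sqrt{811}\right)}\right) = \frac{1700612 i \sqrt{811}}{811 \left(-763 + i \sqrt{811}\right)} \approx 2.9171 - 78.157 i$)
$\frac{a}{-3855850} + 1142785 = \frac{\frac{1700612}{811} \sqrt{811} \frac{1}{\sqrt{811} + 763 i}}{-3855850} + 1142785 = \frac{1700612 \sqrt{811}}{811 \left(\sqrt{811} + 763 i\right)} \left(- \frac{1}{3855850}\right) + 1142785 = - \frac{850306 \sqrt{811}}{1563547175 \left(\sqrt{811} + 763 i\right)} + 1142785 = 1142785 - \frac{850306 \sqrt{811}}{1563547175 \left(\sqrt{811} + 763 i\right)}$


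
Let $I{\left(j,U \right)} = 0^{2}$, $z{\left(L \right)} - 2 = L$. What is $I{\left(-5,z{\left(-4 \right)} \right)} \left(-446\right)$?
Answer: $0$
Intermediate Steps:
$z{\left(L \right)} = 2 + L$
$I{\left(j,U \right)} = 0$
$I{\left(-5,z{\left(-4 \right)} \right)} \left(-446\right) = 0 \left(-446\right) = 0$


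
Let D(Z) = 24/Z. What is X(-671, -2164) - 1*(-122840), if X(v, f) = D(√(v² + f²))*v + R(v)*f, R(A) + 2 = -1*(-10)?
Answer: 105528 - 16104*√5133137/5133137 ≈ 1.0552e+5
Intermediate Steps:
R(A) = 8 (R(A) = -2 - 1*(-10) = -2 + 10 = 8)
X(v, f) = 8*f + 24*v/√(f² + v²) (X(v, f) = (24/(√(v² + f²)))*v + 8*f = (24/(√(f² + v²)))*v + 8*f = (24/√(f² + v²))*v + 8*f = 24*v/√(f² + v²) + 8*f = 8*f + 24*v/√(f² + v²))
X(-671, -2164) - 1*(-122840) = (8*(-2164) + 24*(-671)/√((-2164)² + (-671)²)) - 1*(-122840) = (-17312 + 24*(-671)/√(4682896 + 450241)) + 122840 = (-17312 + 24*(-671)/√5133137) + 122840 = (-17312 + 24*(-671)*(√5133137/5133137)) + 122840 = (-17312 - 16104*√5133137/5133137) + 122840 = 105528 - 16104*√5133137/5133137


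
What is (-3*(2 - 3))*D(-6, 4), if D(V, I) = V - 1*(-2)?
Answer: -12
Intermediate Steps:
D(V, I) = 2 + V (D(V, I) = V + 2 = 2 + V)
(-3*(2 - 3))*D(-6, 4) = (-3*(2 - 3))*(2 - 6) = -3*(-1)*(-4) = 3*(-4) = -12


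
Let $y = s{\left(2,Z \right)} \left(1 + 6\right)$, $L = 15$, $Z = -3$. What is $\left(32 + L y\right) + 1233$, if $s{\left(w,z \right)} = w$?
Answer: $1475$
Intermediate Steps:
$y = 14$ ($y = 2 \left(1 + 6\right) = 2 \cdot 7 = 14$)
$\left(32 + L y\right) + 1233 = \left(32 + 15 \cdot 14\right) + 1233 = \left(32 + 210\right) + 1233 = 242 + 1233 = 1475$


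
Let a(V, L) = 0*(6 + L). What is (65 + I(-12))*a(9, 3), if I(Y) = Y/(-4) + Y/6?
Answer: 0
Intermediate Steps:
a(V, L) = 0
I(Y) = -Y/12 (I(Y) = Y*(-¼) + Y*(⅙) = -Y/4 + Y/6 = -Y/12)
(65 + I(-12))*a(9, 3) = (65 - 1/12*(-12))*0 = (65 + 1)*0 = 66*0 = 0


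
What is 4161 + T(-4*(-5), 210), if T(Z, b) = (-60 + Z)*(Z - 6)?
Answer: 3601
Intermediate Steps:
T(Z, b) = (-60 + Z)*(-6 + Z)
4161 + T(-4*(-5), 210) = 4161 + (360 + (-4*(-5))² - (-264)*(-5)) = 4161 + (360 + 20² - 66*20) = 4161 + (360 + 400 - 1320) = 4161 - 560 = 3601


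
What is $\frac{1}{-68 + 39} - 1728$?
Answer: $- \frac{50113}{29} \approx -1728.0$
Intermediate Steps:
$\frac{1}{-68 + 39} - 1728 = \frac{1}{-29} - 1728 = - \frac{1}{29} - 1728 = - \frac{50113}{29}$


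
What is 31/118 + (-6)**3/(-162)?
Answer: 565/354 ≈ 1.5960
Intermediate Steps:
31/118 + (-6)**3/(-162) = 31*(1/118) - 216*(-1/162) = 31/118 + 4/3 = 565/354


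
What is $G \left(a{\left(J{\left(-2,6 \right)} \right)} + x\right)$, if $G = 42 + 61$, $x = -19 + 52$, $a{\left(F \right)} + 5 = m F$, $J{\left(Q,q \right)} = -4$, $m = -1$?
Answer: $3296$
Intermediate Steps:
$a{\left(F \right)} = -5 - F$
$x = 33$
$G = 103$
$G \left(a{\left(J{\left(-2,6 \right)} \right)} + x\right) = 103 \left(\left(-5 - -4\right) + 33\right) = 103 \left(\left(-5 + 4\right) + 33\right) = 103 \left(-1 + 33\right) = 103 \cdot 32 = 3296$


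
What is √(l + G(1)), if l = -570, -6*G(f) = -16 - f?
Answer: I*√20418/6 ≈ 23.815*I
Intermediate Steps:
G(f) = 8/3 + f/6 (G(f) = -(-16 - f)/6 = 8/3 + f/6)
√(l + G(1)) = √(-570 + (8/3 + (⅙)*1)) = √(-570 + (8/3 + ⅙)) = √(-570 + 17/6) = √(-3403/6) = I*√20418/6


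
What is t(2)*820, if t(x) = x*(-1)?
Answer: -1640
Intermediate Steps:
t(x) = -x
t(2)*820 = -1*2*820 = -2*820 = -1640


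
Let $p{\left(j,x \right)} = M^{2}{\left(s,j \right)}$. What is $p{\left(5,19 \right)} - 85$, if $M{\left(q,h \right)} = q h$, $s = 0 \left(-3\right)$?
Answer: $-85$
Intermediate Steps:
$s = 0$
$M{\left(q,h \right)} = h q$
$p{\left(j,x \right)} = 0$ ($p{\left(j,x \right)} = \left(j 0\right)^{2} = 0^{2} = 0$)
$p{\left(5,19 \right)} - 85 = 0 - 85 = -85$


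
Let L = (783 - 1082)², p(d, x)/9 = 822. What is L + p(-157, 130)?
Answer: 96799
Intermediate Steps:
p(d, x) = 7398 (p(d, x) = 9*822 = 7398)
L = 89401 (L = (-299)² = 89401)
L + p(-157, 130) = 89401 + 7398 = 96799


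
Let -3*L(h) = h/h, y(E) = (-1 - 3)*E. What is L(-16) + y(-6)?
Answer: 71/3 ≈ 23.667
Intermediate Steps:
y(E) = -4*E
L(h) = -⅓ (L(h) = -h/(3*h) = -⅓*1 = -⅓)
L(-16) + y(-6) = -⅓ - 4*(-6) = -⅓ + 24 = 71/3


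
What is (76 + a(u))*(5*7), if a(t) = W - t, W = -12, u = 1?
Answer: 2205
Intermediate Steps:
a(t) = -12 - t
(76 + a(u))*(5*7) = (76 + (-12 - 1*1))*(5*7) = (76 + (-12 - 1))*35 = (76 - 13)*35 = 63*35 = 2205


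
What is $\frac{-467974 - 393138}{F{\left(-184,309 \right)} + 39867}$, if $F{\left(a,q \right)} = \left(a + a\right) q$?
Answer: $\frac{861112}{73845} \approx 11.661$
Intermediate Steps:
$F{\left(a,q \right)} = 2 a q$
$\frac{-467974 - 393138}{F{\left(-184,309 \right)} + 39867} = \frac{-467974 - 393138}{2 \left(-184\right) 309 + 39867} = - \frac{861112}{-113712 + 39867} = - \frac{861112}{-73845} = \left(-861112\right) \left(- \frac{1}{73845}\right) = \frac{861112}{73845}$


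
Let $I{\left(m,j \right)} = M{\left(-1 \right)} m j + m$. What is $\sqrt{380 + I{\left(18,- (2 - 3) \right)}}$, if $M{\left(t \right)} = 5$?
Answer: $2 \sqrt{122} \approx 22.091$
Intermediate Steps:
$I{\left(m,j \right)} = m + 5 j m$ ($I{\left(m,j \right)} = 5 m j + m = 5 j m + m = m + 5 j m$)
$\sqrt{380 + I{\left(18,- (2 - 3) \right)}} = \sqrt{380 + 18 \left(1 + 5 \left(- (2 - 3)\right)\right)} = \sqrt{380 + 18 \left(1 + 5 \left(\left(-1\right) \left(-1\right)\right)\right)} = \sqrt{380 + 18 \left(1 + 5 \cdot 1\right)} = \sqrt{380 + 18 \left(1 + 5\right)} = \sqrt{380 + 18 \cdot 6} = \sqrt{380 + 108} = \sqrt{488} = 2 \sqrt{122}$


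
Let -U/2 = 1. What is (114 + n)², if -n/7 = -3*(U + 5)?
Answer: 31329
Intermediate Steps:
U = -2 (U = -2*1 = -2)
n = 63 (n = -(-21)*(-2 + 5) = -(-21)*3 = -7*(-9) = 63)
(114 + n)² = (114 + 63)² = 177² = 31329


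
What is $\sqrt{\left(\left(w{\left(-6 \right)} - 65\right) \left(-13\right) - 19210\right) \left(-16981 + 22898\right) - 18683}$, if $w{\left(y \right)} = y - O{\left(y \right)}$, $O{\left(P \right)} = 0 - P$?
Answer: $2 i \sqrt{26940334} \approx 10381.0 i$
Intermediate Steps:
$O{\left(P \right)} = - P$
$w{\left(y \right)} = 2 y$ ($w{\left(y \right)} = y - - y = y + y = 2 y$)
$\sqrt{\left(\left(w{\left(-6 \right)} - 65\right) \left(-13\right) - 19210\right) \left(-16981 + 22898\right) - 18683} = \sqrt{\left(\left(2 \left(-6\right) - 65\right) \left(-13\right) - 19210\right) \left(-16981 + 22898\right) - 18683} = \sqrt{\left(\left(-12 - 65\right) \left(-13\right) - 19210\right) 5917 - 18683} = \sqrt{\left(\left(-77\right) \left(-13\right) - 19210\right) 5917 - 18683} = \sqrt{\left(1001 - 19210\right) 5917 - 18683} = \sqrt{\left(-18209\right) 5917 - 18683} = \sqrt{-107742653 - 18683} = \sqrt{-107761336} = 2 i \sqrt{26940334}$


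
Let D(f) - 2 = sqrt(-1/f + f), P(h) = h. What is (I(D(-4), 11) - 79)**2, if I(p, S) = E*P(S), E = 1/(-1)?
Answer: 8100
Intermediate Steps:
E = -1
D(f) = 2 + sqrt(f - 1/f) (D(f) = 2 + sqrt(-1/f + f) = 2 + sqrt(f - 1/f))
I(p, S) = -S
(I(D(-4), 11) - 79)**2 = (-1*11 - 79)**2 = (-11 - 79)**2 = (-90)**2 = 8100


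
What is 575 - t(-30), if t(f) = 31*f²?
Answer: -27325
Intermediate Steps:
575 - t(-30) = 575 - 31*(-30)² = 575 - 31*900 = 575 - 1*27900 = 575 - 27900 = -27325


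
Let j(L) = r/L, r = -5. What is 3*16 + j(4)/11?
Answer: 2107/44 ≈ 47.886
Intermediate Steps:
j(L) = -5/L
3*16 + j(4)/11 = 3*16 - 5/4/11 = 48 - 5*¼*(1/11) = 48 - 5/4*1/11 = 48 - 5/44 = 2107/44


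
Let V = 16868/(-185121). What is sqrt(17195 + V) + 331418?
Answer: 331418 + sqrt(65473980475663)/61707 ≈ 3.3155e+5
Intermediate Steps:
V = -16868/185121 (V = 16868*(-1/185121) = -16868/185121 ≈ -0.091119)
sqrt(17195 + V) + 331418 = sqrt(17195 - 16868/185121) + 331418 = sqrt(3183138727/185121) + 331418 = sqrt(65473980475663)/61707 + 331418 = 331418 + sqrt(65473980475663)/61707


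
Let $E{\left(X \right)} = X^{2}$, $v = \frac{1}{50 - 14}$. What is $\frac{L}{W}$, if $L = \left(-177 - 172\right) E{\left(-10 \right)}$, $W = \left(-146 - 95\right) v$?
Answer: $\frac{1256400}{241} \approx 5213.3$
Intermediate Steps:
$v = \frac{1}{36} \approx 0.027778$
$W = - \frac{241}{36}$ ($W = \left(-146 - 95\right) \frac{1}{36} = \left(-241\right) \frac{1}{36} = - \frac{241}{36} \approx -6.6944$)
$L = -34900$ ($L = \left(-177 - 172\right) \left(-10\right)^{2} = \left(-177 - 172\right) 100 = \left(-349\right) 100 = -34900$)
$\frac{L}{W} = - \frac{34900}{- \frac{241}{36}} = \left(-34900\right) \left(- \frac{36}{241}\right) = \frac{1256400}{241}$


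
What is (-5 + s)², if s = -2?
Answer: 49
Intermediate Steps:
(-5 + s)² = (-5 - 2)² = (-7)² = 49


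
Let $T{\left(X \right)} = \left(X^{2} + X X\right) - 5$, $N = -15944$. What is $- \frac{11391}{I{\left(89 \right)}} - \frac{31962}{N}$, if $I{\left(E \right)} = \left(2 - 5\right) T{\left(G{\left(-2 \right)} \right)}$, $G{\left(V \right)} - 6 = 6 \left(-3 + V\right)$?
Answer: $\frac{48599891}{9143884} \approx 5.315$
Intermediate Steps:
$G{\left(V \right)} = -12 + 6 V$ ($G{\left(V \right)} = 6 + 6 \left(-3 + V\right) = 6 + \left(-18 + 6 V\right) = -12 + 6 V$)
$T{\left(X \right)} = -5 + 2 X^{2}$ ($T{\left(X \right)} = \left(X^{2} + X^{2}\right) - 5 = 2 X^{2} - 5 = -5 + 2 X^{2}$)
$I{\left(E \right)} = -3441$ ($I{\left(E \right)} = \left(2 - 5\right) \left(-5 + 2 \left(-12 + 6 \left(-2\right)\right)^{2}\right) = - 3 \left(-5 + 2 \left(-12 - 12\right)^{2}\right) = - 3 \left(-5 + 2 \left(-24\right)^{2}\right) = - 3 \left(-5 + 2 \cdot 576\right) = - 3 \left(-5 + 1152\right) = \left(-3\right) 1147 = -3441$)
$- \frac{11391}{I{\left(89 \right)}} - \frac{31962}{N} = - \frac{11391}{-3441} - \frac{31962}{-15944} = \left(-11391\right) \left(- \frac{1}{3441}\right) - - \frac{15981}{7972} = \frac{3797}{1147} + \frac{15981}{7972} = \frac{48599891}{9143884}$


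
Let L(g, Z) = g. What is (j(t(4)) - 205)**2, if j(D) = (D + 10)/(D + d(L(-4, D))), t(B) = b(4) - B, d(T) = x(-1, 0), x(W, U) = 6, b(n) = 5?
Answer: 2027776/49 ≈ 41383.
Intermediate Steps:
d(T) = 6
t(B) = 5 - B
j(D) = (10 + D)/(6 + D) (j(D) = (D + 10)/(D + 6) = (10 + D)/(6 + D))
(j(t(4)) - 205)**2 = ((10 + (5 - 1*4))/(6 + (5 - 1*4)) - 205)**2 = ((10 + (5 - 4))/(6 + (5 - 4)) - 205)**2 = ((10 + 1)/(6 + 1) - 205)**2 = (11/7 - 205)**2 = (-1424/7)**2 = 2027776/49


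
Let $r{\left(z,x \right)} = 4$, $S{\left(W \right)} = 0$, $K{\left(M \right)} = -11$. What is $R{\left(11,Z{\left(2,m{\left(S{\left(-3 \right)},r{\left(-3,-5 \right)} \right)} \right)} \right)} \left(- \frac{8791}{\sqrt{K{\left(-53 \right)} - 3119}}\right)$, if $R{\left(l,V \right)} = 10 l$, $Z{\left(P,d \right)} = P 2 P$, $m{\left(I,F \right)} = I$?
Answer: $\frac{96701 i \sqrt{3130}}{313} \approx 17285.0 i$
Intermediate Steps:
$Z{\left(P,d \right)} = 2 P^{2}$ ($Z{\left(P,d \right)} = 2 P P = 2 P^{2}$)
$R{\left(11,Z{\left(2,m{\left(S{\left(-3 \right)},r{\left(-3,-5 \right)} \right)} \right)} \right)} \left(- \frac{8791}{\sqrt{K{\left(-53 \right)} - 3119}}\right) = 10 \cdot 11 \left(- \frac{8791}{\sqrt{-11 - 3119}}\right) = 110 \left(- \frac{8791}{\sqrt{-3130}}\right) = 110 \left(- \frac{8791}{i \sqrt{3130}}\right) = 110 \left(- 8791 \left(- \frac{i \sqrt{3130}}{3130}\right)\right) = 110 \frac{8791 i \sqrt{3130}}{3130} = \frac{96701 i \sqrt{3130}}{313}$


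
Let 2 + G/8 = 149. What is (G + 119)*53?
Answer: 68635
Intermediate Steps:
G = 1176 (G = -16 + 8*149 = -16 + 1192 = 1176)
(G + 119)*53 = (1176 + 119)*53 = 1295*53 = 68635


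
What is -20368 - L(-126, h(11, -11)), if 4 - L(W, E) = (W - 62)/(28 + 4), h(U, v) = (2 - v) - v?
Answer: -163023/8 ≈ -20378.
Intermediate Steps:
h(U, v) = 2 - 2*v
L(W, E) = 95/16 - W/32 (L(W, E) = 4 - (W - 62)/(28 + 4) = 4 - (-62 + W)/32 = 4 - (-31/16 + W/32) = 4 + (31/16 - W/32) = 95/16 - W/32)
-20368 - L(-126, h(11, -11)) = -20368 - (95/16 - 1/32*(-126)) = -20368 - (95/16 + 63/16) = -20368 - 1*79/8 = -20368 - 79/8 = -163023/8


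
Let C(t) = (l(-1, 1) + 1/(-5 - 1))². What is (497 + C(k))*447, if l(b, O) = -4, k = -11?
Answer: 2759033/12 ≈ 2.2992e+5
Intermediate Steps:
C(t) = 625/36 (C(t) = (-4 + 1/(-5 - 1))² = (-4 + 1/(-6))² = (-4 - ⅙)² = (-25/6)² = 625/36)
(497 + C(k))*447 = (497 + 625/36)*447 = (18517/36)*447 = 2759033/12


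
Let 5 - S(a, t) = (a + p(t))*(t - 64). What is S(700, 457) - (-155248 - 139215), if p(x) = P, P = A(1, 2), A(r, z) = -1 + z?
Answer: 18975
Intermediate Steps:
P = 1 (P = -1 + 2 = 1)
p(x) = 1
S(a, t) = 5 - (1 + a)*(-64 + t) (S(a, t) = 5 - (a + 1)*(t - 64) = 5 - (1 + a)*(-64 + t))
S(700, 457) - (-155248 - 139215) = (69 - 1*457 + 64*700 - 1*700*457) - (-155248 - 139215) = (69 - 457 + 44800 - 319900) - 1*(-294463) = -275488 + 294463 = 18975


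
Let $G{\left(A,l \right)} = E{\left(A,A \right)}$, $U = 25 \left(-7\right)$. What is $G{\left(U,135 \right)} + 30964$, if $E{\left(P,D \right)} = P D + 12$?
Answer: $61601$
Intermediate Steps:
$U = -175$
$E{\left(P,D \right)} = 12 + D P$ ($E{\left(P,D \right)} = D P + 12 = 12 + D P$)
$G{\left(A,l \right)} = 12 + A^{2}$ ($G{\left(A,l \right)} = 12 + A A = 12 + A^{2}$)
$G{\left(U,135 \right)} + 30964 = \left(12 + \left(-175\right)^{2}\right) + 30964 = \left(12 + 30625\right) + 30964 = 30637 + 30964 = 61601$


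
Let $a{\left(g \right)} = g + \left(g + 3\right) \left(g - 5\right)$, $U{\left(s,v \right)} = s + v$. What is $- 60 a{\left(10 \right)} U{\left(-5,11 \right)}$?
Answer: $-27000$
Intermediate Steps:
$a{\left(g \right)} = g + \left(-5 + g\right) \left(3 + g\right)$ ($a{\left(g \right)} = g + \left(3 + g\right) \left(-5 + g\right) = g + \left(-5 + g\right) \left(3 + g\right)$)
$- 60 a{\left(10 \right)} U{\left(-5,11 \right)} = - 60 \left(-15 + 10^{2} - 10\right) \left(-5 + 11\right) = - 60 \left(-15 + 100 - 10\right) 6 = - 60 \cdot 75 \cdot 6 = - 4500 \cdot 6 = \left(-1\right) 27000 = -27000$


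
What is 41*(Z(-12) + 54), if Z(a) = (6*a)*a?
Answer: 37638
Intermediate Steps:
Z(a) = 6*a²
41*(Z(-12) + 54) = 41*(6*(-12)² + 54) = 41*(6*144 + 54) = 41*(864 + 54) = 41*918 = 37638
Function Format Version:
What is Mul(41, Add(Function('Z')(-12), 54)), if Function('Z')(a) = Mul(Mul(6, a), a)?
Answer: 37638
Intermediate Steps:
Function('Z')(a) = Mul(6, Pow(a, 2))
Mul(41, Add(Function('Z')(-12), 54)) = Mul(41, Add(Mul(6, Pow(-12, 2)), 54)) = Mul(41, Add(Mul(6, 144), 54)) = Mul(41, Add(864, 54)) = Mul(41, 918) = 37638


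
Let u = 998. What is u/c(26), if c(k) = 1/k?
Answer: 25948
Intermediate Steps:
u/c(26) = 998/(1/26) = 998*26 = 25948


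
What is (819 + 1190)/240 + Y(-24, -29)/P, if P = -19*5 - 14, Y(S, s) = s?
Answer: 225941/26160 ≈ 8.6369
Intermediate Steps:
P = -109 (P = -95 - 14 = -109)
(819 + 1190)/240 + Y(-24, -29)/P = (819 + 1190)/240 - 29/(-109) = 2009*(1/240) - 29*(-1/109) = 2009/240 + 29/109 = 225941/26160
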